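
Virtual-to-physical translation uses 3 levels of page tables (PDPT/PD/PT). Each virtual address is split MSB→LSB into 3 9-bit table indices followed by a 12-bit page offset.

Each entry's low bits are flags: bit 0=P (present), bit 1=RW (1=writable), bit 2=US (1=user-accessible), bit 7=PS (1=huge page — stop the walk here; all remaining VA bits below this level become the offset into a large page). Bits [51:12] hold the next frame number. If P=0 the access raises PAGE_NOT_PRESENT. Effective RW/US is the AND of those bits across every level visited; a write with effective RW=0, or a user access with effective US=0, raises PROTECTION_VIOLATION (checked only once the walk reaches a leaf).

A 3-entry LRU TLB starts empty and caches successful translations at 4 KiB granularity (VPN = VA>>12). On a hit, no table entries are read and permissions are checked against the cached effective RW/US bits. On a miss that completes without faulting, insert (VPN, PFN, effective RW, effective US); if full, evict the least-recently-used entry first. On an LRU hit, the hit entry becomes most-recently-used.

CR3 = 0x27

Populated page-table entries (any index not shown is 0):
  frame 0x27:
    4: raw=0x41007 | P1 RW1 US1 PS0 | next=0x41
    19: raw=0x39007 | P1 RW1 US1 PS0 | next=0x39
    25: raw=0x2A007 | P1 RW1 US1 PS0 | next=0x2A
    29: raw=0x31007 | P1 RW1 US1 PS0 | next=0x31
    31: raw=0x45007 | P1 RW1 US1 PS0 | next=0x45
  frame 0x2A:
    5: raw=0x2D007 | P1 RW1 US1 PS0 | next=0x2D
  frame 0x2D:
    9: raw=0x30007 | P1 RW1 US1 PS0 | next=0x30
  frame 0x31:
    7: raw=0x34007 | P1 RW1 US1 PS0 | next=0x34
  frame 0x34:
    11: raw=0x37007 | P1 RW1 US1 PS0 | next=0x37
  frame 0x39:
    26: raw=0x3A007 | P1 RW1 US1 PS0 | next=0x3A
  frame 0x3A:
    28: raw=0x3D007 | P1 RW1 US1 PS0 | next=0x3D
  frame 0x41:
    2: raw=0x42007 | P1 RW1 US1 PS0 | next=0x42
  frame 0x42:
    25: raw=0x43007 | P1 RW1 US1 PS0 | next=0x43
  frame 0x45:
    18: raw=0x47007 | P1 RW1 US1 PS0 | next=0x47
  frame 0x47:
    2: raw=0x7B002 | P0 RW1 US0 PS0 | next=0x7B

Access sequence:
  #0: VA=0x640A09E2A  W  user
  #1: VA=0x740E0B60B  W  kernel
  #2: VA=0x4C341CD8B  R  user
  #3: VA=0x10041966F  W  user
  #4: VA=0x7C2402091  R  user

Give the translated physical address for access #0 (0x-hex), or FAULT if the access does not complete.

Walk each access:
#0 VA=0x640A09E2A (w,user):
  lvl0: tbl 0x27, slot 25 ⇒ 0x2A007 (P1/RW1/US1/PS0)
  lvl1: tbl 0x2A, slot 5 ⇒ 0x2D007 (P1/RW1/US1/PS0)
  lvl2: tbl 0x2D, slot 9 ⇒ 0x30007 (P1/RW1/US1/PS0)
  ⇒ phys 0x30E2A  [3 reads]
#1 VA=0x740E0B60B (w,kernel):
  lvl0: tbl 0x27, slot 29 ⇒ 0x31007 (P1/RW1/US1/PS0)
  lvl1: tbl 0x31, slot 7 ⇒ 0x34007 (P1/RW1/US1/PS0)
  lvl2: tbl 0x34, slot 11 ⇒ 0x37007 (P1/RW1/US1/PS0)
  ⇒ phys 0x3760B  [3 reads]
#2 VA=0x4C341CD8B (r,user):
  lvl0: tbl 0x27, slot 19 ⇒ 0x39007 (P1/RW1/US1/PS0)
  lvl1: tbl 0x39, slot 26 ⇒ 0x3A007 (P1/RW1/US1/PS0)
  lvl2: tbl 0x3A, slot 28 ⇒ 0x3D007 (P1/RW1/US1/PS0)
  ⇒ phys 0x3DD8B  [3 reads]
#3 VA=0x10041966F (w,user):
  lvl0: tbl 0x27, slot 4 ⇒ 0x41007 (P1/RW1/US1/PS0)
  lvl1: tbl 0x41, slot 2 ⇒ 0x42007 (P1/RW1/US1/PS0)
  lvl2: tbl 0x42, slot 25 ⇒ 0x43007 (P1/RW1/US1/PS0)
  ⇒ phys 0x4366F  [3 reads]
#4 VA=0x7C2402091 (r,user):
  lvl0: tbl 0x27, slot 31 ⇒ 0x45007 (P1/RW1/US1/PS0)
  lvl1: tbl 0x45, slot 18 ⇒ 0x47007 (P1/RW1/US1/PS0)
  lvl2: tbl 0x47, slot 2 ⇒ 0x7B002 (P0/RW1/US0/PS0)
  → PAGE_NOT_PRESENT  (3 entries read)

Access #0 PA: 0x30E2A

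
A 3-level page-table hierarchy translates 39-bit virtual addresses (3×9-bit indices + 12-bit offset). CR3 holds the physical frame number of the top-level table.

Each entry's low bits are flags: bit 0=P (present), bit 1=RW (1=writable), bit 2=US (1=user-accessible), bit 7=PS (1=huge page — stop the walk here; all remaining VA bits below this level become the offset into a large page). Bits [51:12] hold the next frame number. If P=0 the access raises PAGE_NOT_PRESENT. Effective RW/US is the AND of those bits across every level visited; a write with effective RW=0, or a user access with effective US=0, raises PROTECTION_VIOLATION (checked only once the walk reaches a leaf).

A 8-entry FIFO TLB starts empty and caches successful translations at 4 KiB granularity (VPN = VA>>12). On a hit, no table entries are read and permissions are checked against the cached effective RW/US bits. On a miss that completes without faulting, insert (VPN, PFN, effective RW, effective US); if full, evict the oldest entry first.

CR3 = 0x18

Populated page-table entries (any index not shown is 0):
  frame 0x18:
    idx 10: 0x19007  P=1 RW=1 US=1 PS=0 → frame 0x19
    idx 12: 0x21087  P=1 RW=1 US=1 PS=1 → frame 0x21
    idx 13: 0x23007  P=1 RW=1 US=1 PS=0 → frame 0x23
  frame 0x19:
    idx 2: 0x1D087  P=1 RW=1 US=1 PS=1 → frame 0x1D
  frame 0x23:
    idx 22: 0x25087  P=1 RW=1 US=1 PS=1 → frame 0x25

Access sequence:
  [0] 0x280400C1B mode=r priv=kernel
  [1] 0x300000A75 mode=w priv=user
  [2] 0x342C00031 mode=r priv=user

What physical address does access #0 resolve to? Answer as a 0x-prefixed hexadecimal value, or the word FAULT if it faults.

Per-access translation:
#0 VA=0x280400C1B (r,kernel):
  L0: frame=0x18 idx=10 entry=0x19007 [P=1 RW=1 US=1 PS=0]
  L1: frame=0x19 idx=2 entry=0x1D087 [P=1 RW=1 US=1 PS=1]
  → PA=0x1DC1B (huge @L1)  (2 entries read)
#1 VA=0x300000A75 (w,user):
  L0: frame=0x18 idx=12 entry=0x21087 [P=1 RW=1 US=1 PS=1]
  → PA=0x21A75 (huge @L0)  (1 entries read)
#2 VA=0x342C00031 (r,user):
  L0: frame=0x18 idx=13 entry=0x23007 [P=1 RW=1 US=1 PS=0]
  L1: frame=0x23 idx=22 entry=0x25087 [P=1 RW=1 US=1 PS=1]
  → PA=0x25031 (huge @L1)  (2 entries read)

Access #0 PA: 0x1DC1B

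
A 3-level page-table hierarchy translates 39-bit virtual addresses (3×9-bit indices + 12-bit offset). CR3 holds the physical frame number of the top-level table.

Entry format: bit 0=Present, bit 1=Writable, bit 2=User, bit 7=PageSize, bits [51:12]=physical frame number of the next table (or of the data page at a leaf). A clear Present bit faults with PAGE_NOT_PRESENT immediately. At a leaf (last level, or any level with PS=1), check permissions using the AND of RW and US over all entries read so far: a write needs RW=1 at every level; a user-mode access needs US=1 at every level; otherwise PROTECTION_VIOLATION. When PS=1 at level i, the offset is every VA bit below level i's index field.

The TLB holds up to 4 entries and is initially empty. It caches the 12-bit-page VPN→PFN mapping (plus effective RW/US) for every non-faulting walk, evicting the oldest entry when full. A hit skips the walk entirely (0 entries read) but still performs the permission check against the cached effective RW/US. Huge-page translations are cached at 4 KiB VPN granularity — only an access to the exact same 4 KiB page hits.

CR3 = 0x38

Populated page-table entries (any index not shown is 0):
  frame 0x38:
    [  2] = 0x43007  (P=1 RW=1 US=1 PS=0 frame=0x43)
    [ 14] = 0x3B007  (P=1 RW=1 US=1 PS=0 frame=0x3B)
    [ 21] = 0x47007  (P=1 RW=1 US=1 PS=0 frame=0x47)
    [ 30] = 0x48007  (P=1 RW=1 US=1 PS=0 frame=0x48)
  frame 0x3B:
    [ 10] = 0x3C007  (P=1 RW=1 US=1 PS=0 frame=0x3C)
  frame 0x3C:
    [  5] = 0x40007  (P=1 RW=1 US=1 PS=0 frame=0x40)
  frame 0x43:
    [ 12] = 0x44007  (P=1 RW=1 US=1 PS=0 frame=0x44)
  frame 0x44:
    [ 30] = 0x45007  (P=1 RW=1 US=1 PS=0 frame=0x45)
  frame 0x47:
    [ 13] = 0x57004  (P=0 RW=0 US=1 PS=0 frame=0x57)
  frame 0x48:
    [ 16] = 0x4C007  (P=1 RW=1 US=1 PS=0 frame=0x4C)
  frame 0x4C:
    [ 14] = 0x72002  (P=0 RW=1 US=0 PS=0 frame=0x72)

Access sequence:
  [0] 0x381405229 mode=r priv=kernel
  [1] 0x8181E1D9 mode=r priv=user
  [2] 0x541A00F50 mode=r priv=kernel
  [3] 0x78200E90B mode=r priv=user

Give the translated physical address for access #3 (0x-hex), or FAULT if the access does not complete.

Trace:
#0 VA=0x381405229 (r,kernel):
  [0] read 0x38 idx=14: raw=0x3B007 flags P=1 W=1 U=1 S=0
  [1] read 0x3B idx=10: raw=0x3C007 flags P=1 W=1 U=1 S=0
  [2] read 0x3C idx=5: raw=0x40007 flags P=1 W=1 U=1 S=0
  → PA=0x40229  (3 entries read)
#1 VA=0x8181E1D9 (r,user):
  [0] read 0x38 idx=2: raw=0x43007 flags P=1 W=1 U=1 S=0
  [1] read 0x43 idx=12: raw=0x44007 flags P=1 W=1 U=1 S=0
  [2] read 0x44 idx=30: raw=0x45007 flags P=1 W=1 U=1 S=0
  → PA=0x451D9  (3 entries read)
#2 VA=0x541A00F50 (r,kernel):
  [0] read 0x38 idx=21: raw=0x47007 flags P=1 W=1 U=1 S=0
  [1] read 0x47 idx=13: raw=0x57004 flags P=0 W=0 U=1 S=0
  ⇒ fault: PAGE_NOT_PRESENT  — 2 lookups
#3 VA=0x78200E90B (r,user):
  [0] read 0x38 idx=30: raw=0x48007 flags P=1 W=1 U=1 S=0
  [1] read 0x48 idx=16: raw=0x4C007 flags P=1 W=1 U=1 S=0
  [2] read 0x4C idx=14: raw=0x72002 flags P=0 W=1 U=0 S=0
  ⇒ fault: PAGE_NOT_PRESENT  — 3 lookups

Access #3 PA: FAULT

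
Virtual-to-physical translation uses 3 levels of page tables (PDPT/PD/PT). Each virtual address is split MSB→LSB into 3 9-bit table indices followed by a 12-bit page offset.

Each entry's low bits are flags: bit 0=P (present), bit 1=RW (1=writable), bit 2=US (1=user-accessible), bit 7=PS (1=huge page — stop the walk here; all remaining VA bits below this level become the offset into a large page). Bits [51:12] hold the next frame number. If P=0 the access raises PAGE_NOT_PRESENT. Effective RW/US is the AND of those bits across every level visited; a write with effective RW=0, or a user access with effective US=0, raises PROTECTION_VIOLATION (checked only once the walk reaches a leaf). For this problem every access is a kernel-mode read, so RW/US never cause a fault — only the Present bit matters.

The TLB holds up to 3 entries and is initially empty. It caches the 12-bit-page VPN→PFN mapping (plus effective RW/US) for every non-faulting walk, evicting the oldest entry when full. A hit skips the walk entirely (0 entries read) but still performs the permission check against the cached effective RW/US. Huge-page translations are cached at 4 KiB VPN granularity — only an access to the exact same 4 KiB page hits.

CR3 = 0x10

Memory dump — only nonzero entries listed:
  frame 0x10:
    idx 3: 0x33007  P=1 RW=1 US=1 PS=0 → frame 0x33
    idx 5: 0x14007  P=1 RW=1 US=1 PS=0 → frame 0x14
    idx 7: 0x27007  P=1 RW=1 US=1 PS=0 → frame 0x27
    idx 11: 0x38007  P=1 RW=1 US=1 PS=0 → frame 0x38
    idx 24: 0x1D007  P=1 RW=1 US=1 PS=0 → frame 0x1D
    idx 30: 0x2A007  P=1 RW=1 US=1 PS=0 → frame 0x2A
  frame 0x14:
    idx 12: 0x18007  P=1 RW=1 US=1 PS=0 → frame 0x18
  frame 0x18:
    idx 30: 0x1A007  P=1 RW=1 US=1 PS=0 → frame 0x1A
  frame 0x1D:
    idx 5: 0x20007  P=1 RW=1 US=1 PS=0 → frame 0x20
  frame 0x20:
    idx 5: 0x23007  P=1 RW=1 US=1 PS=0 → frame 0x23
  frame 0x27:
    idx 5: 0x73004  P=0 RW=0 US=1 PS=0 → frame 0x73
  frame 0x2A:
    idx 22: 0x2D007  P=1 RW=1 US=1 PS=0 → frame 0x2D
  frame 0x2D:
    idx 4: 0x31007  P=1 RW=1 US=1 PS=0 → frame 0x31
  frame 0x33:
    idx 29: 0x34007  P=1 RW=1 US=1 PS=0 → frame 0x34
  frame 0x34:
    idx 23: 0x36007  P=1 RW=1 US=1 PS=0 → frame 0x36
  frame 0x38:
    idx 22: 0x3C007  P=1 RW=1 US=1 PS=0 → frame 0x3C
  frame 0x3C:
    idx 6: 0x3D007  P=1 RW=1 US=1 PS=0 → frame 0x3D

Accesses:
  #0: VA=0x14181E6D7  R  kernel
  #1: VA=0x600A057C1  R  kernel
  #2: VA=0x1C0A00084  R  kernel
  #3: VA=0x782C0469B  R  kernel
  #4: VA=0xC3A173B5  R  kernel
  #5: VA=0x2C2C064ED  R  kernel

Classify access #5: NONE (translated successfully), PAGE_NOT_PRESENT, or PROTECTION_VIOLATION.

Trace:
#0 VA=0x14181E6D7 (r,kernel):
  L0 @0x10[5] → 0x14007  P=1,RW=1,US=1,PS=0
  L1 @0x14[12] → 0x18007  P=1,RW=1,US=1,PS=0
  L2 @0x18[30] → 0x1A007  P=1,RW=1,US=1,PS=0
  ⇒ phys 0x1A6D7  [3 reads]
#1 VA=0x600A057C1 (r,kernel):
  L0 @0x10[24] → 0x1D007  P=1,RW=1,US=1,PS=0
  L1 @0x1D[5] → 0x20007  P=1,RW=1,US=1,PS=0
  L2 @0x20[5] → 0x23007  P=1,RW=1,US=1,PS=0
  ⇒ phys 0x237C1  [3 reads]
#2 VA=0x1C0A00084 (r,kernel):
  L0 @0x10[7] → 0x27007  P=1,RW=1,US=1,PS=0
  L1 @0x27[5] → 0x73004  P=0,RW=0,US=1,PS=0
  ✗ PAGE_NOT_PRESENT  [2 reads]
#3 VA=0x782C0469B (r,kernel):
  L0 @0x10[30] → 0x2A007  P=1,RW=1,US=1,PS=0
  L1 @0x2A[22] → 0x2D007  P=1,RW=1,US=1,PS=0
  L2 @0x2D[4] → 0x31007  P=1,RW=1,US=1,PS=0
  ⇒ phys 0x3169B  [3 reads]
#4 VA=0xC3A173B5 (r,kernel):
  L0 @0x10[3] → 0x33007  P=1,RW=1,US=1,PS=0
  L1 @0x33[29] → 0x34007  P=1,RW=1,US=1,PS=0
  L2 @0x34[23] → 0x36007  P=1,RW=1,US=1,PS=0
  ⇒ phys 0x363B5  [3 reads]
#5 VA=0x2C2C064ED (r,kernel):
  L0 @0x10[11] → 0x38007  P=1,RW=1,US=1,PS=0
  L1 @0x38[22] → 0x3C007  P=1,RW=1,US=1,PS=0
  L2 @0x3C[6] → 0x3D007  P=1,RW=1,US=1,PS=0
  ⇒ phys 0x3D4ED  [3 reads]

Access #5 fault: NONE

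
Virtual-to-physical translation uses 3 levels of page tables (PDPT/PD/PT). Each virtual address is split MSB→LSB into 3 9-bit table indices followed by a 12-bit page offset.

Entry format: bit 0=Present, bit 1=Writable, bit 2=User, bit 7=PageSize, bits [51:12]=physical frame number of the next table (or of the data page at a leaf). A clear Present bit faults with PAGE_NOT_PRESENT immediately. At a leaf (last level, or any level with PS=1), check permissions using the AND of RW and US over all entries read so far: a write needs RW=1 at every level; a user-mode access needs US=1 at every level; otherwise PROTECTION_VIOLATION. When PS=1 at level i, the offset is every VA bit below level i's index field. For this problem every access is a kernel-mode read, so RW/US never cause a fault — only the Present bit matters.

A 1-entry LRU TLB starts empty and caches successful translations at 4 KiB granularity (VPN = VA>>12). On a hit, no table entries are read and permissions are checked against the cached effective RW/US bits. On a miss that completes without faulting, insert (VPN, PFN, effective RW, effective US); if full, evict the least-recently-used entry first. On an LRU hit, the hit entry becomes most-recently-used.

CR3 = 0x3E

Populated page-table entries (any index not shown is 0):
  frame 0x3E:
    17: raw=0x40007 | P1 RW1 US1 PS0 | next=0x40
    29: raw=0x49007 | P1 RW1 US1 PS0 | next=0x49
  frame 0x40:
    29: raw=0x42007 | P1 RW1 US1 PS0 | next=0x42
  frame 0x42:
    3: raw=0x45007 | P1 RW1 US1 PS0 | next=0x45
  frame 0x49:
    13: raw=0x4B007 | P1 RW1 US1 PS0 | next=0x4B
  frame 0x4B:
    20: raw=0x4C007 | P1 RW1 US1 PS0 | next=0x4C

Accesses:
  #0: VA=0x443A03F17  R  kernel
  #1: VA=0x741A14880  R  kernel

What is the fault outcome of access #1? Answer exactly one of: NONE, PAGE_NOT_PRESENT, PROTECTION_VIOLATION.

Trace:
#0 VA=0x443A03F17 (r,kernel):
  L0 @0x3E[17] → 0x40007  P=1,RW=1,US=1,PS=0
  L1 @0x40[29] → 0x42007  P=1,RW=1,US=1,PS=0
  L2 @0x42[3] → 0x45007  P=1,RW=1,US=1,PS=0
  → PA=0x45F17  (3 entries read)
#1 VA=0x741A14880 (r,kernel):
  L0 @0x3E[29] → 0x49007  P=1,RW=1,US=1,PS=0
  L1 @0x49[13] → 0x4B007  P=1,RW=1,US=1,PS=0
  L2 @0x4B[20] → 0x4C007  P=1,RW=1,US=1,PS=0
  → PA=0x4C880  (3 entries read)

Access #1 fault: NONE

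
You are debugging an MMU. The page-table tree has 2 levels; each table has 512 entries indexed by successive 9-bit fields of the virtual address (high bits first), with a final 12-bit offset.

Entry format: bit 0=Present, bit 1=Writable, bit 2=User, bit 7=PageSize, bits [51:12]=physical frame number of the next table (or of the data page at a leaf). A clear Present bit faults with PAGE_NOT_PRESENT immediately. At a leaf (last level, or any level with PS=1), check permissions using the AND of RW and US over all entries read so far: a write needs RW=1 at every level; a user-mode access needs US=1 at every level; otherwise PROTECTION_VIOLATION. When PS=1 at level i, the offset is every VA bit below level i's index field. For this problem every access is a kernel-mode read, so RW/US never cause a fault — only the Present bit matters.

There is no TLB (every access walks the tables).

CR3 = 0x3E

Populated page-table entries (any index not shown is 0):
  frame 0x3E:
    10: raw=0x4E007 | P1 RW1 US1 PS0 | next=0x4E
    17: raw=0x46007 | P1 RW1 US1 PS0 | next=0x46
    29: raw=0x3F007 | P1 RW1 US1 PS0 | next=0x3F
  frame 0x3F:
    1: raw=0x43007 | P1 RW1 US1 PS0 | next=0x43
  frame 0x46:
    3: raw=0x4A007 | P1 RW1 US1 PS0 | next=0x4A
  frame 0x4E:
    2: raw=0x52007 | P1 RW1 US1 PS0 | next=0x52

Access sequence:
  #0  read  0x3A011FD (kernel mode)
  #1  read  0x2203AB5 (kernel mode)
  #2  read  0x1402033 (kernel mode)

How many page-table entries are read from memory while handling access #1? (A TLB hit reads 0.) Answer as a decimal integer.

Trace:
#0 VA=0x3A011FD (r,kernel):
  L0: frame=0x3E idx=29 entry=0x3F007 [P=1 RW=1 US=1 PS=0]
  L1: frame=0x3F idx=1 entry=0x43007 [P=1 RW=1 US=1 PS=0]
  → PA=0x431FD  (2 entries read)
#1 VA=0x2203AB5 (r,kernel):
  L0: frame=0x3E idx=17 entry=0x46007 [P=1 RW=1 US=1 PS=0]
  L1: frame=0x46 idx=3 entry=0x4A007 [P=1 RW=1 US=1 PS=0]
  → PA=0x4AAB5  (2 entries read)
#2 VA=0x1402033 (r,kernel):
  L0: frame=0x3E idx=10 entry=0x4E007 [P=1 RW=1 US=1 PS=0]
  L1: frame=0x4E idx=2 entry=0x52007 [P=1 RW=1 US=1 PS=0]
  → PA=0x52033  (2 entries read)

Entries read for #1: 2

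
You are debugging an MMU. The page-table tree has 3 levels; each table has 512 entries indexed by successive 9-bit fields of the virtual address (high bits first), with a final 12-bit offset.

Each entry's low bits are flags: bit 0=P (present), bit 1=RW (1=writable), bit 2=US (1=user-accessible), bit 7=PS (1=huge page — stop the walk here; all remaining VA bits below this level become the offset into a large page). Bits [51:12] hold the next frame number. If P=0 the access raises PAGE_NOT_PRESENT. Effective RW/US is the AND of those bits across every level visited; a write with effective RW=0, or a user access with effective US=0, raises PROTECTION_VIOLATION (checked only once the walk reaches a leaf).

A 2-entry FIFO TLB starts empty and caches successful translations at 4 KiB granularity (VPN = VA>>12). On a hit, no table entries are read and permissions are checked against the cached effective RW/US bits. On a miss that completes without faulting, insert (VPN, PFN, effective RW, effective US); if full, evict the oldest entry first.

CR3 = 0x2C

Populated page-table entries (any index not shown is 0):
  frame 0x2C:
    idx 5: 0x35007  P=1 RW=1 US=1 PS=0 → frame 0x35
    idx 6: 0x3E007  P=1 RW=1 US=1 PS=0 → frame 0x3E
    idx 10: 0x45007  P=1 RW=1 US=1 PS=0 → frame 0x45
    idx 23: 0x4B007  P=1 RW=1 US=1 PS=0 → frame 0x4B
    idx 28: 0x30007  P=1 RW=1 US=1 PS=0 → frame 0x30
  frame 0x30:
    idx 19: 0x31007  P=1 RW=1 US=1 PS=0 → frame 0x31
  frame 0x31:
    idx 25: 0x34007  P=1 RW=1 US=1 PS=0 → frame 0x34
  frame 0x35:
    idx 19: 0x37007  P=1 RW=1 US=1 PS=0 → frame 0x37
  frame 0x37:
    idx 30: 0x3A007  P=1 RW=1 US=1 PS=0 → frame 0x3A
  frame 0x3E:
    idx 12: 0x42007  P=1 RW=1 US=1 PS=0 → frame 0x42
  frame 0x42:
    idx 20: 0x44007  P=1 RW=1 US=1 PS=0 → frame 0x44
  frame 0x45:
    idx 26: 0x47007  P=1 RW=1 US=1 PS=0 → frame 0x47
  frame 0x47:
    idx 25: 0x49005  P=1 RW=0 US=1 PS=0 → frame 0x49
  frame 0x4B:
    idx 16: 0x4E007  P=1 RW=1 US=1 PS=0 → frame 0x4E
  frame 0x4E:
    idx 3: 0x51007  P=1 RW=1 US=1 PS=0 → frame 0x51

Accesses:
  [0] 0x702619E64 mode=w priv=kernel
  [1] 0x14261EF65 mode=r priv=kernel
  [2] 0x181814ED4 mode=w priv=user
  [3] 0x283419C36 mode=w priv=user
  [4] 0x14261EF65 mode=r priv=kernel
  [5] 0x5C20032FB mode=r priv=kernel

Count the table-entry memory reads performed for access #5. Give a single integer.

Per-access translation:
#0 VA=0x702619E64 (w,kernel):
  L0: frame=0x2C idx=28 entry=0x30007 [P=1 RW=1 US=1 PS=0]
  L1: frame=0x30 idx=19 entry=0x31007 [P=1 RW=1 US=1 PS=0]
  L2: frame=0x31 idx=25 entry=0x34007 [P=1 RW=1 US=1 PS=0]
  → PA=0x34E64  (3 entries read)
#1 VA=0x14261EF65 (r,kernel):
  L0: frame=0x2C idx=5 entry=0x35007 [P=1 RW=1 US=1 PS=0]
  L1: frame=0x35 idx=19 entry=0x37007 [P=1 RW=1 US=1 PS=0]
  L2: frame=0x37 idx=30 entry=0x3A007 [P=1 RW=1 US=1 PS=0]
  → PA=0x3AF65  (3 entries read)
#2 VA=0x181814ED4 (w,user):
  L0: frame=0x2C idx=6 entry=0x3E007 [P=1 RW=1 US=1 PS=0]
  L1: frame=0x3E idx=12 entry=0x42007 [P=1 RW=1 US=1 PS=0]
  L2: frame=0x42 idx=20 entry=0x44007 [P=1 RW=1 US=1 PS=0]
  → PA=0x44ED4  (3 entries read)
#3 VA=0x283419C36 (w,user):
  L0: frame=0x2C idx=10 entry=0x45007 [P=1 RW=1 US=1 PS=0]
  L1: frame=0x45 idx=26 entry=0x47007 [P=1 RW=1 US=1 PS=0]
  L2: frame=0x47 idx=25 entry=0x49005 [P=1 RW=0 US=1 PS=0]
  ⇒ fault: PROTECTION_VIOLATION  — 3 lookups
#4 VA=0x14261EF65 (r,kernel):
  TLB hit vpn=0x14261E → PA=0x3AF65
#5 VA=0x5C20032FB (r,kernel):
  L0: frame=0x2C idx=23 entry=0x4B007 [P=1 RW=1 US=1 PS=0]
  L1: frame=0x4B idx=16 entry=0x4E007 [P=1 RW=1 US=1 PS=0]
  L2: frame=0x4E idx=3 entry=0x51007 [P=1 RW=1 US=1 PS=0]
  → PA=0x512FB  (3 entries read)

Entries read for #5: 3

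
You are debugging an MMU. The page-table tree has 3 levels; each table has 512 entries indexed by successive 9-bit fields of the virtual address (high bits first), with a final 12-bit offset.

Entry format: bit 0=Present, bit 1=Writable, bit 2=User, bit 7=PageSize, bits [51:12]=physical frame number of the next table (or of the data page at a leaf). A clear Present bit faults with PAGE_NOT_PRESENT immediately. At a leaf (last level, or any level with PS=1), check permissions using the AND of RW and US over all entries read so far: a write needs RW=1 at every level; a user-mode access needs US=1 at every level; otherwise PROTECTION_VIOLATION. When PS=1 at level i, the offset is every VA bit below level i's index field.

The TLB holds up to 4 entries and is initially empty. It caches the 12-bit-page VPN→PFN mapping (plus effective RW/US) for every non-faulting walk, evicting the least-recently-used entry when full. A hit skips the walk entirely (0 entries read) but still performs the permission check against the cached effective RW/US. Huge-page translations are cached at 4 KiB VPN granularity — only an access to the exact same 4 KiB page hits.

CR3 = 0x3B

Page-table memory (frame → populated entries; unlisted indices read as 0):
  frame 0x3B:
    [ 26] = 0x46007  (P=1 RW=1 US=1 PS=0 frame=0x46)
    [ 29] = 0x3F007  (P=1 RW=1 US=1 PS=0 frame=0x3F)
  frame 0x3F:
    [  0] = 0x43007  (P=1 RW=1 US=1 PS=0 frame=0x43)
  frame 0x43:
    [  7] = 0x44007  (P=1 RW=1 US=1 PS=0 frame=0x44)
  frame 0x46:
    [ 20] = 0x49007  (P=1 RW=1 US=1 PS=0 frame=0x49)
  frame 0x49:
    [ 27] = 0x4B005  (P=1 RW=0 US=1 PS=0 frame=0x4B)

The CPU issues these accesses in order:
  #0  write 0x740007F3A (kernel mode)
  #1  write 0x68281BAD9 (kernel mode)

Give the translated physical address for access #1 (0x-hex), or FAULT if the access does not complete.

Walk each access:
#0 VA=0x740007F3A (w,kernel):
  lvl0: tbl 0x3B, slot 29 ⇒ 0x3F007 (P1/RW1/US1/PS0)
  lvl1: tbl 0x3F, slot 0 ⇒ 0x43007 (P1/RW1/US1/PS0)
  lvl2: tbl 0x43, slot 7 ⇒ 0x44007 (P1/RW1/US1/PS0)
  → PA=0x44F3A  (3 entries read)
#1 VA=0x68281BAD9 (w,kernel):
  lvl0: tbl 0x3B, slot 26 ⇒ 0x46007 (P1/RW1/US1/PS0)
  lvl1: tbl 0x46, slot 20 ⇒ 0x49007 (P1/RW1/US1/PS0)
  lvl2: tbl 0x49, slot 27 ⇒ 0x4B005 (P1/RW0/US1/PS0)
  ⇒ fault: PROTECTION_VIOLATION  — 3 lookups

Access #1 PA: FAULT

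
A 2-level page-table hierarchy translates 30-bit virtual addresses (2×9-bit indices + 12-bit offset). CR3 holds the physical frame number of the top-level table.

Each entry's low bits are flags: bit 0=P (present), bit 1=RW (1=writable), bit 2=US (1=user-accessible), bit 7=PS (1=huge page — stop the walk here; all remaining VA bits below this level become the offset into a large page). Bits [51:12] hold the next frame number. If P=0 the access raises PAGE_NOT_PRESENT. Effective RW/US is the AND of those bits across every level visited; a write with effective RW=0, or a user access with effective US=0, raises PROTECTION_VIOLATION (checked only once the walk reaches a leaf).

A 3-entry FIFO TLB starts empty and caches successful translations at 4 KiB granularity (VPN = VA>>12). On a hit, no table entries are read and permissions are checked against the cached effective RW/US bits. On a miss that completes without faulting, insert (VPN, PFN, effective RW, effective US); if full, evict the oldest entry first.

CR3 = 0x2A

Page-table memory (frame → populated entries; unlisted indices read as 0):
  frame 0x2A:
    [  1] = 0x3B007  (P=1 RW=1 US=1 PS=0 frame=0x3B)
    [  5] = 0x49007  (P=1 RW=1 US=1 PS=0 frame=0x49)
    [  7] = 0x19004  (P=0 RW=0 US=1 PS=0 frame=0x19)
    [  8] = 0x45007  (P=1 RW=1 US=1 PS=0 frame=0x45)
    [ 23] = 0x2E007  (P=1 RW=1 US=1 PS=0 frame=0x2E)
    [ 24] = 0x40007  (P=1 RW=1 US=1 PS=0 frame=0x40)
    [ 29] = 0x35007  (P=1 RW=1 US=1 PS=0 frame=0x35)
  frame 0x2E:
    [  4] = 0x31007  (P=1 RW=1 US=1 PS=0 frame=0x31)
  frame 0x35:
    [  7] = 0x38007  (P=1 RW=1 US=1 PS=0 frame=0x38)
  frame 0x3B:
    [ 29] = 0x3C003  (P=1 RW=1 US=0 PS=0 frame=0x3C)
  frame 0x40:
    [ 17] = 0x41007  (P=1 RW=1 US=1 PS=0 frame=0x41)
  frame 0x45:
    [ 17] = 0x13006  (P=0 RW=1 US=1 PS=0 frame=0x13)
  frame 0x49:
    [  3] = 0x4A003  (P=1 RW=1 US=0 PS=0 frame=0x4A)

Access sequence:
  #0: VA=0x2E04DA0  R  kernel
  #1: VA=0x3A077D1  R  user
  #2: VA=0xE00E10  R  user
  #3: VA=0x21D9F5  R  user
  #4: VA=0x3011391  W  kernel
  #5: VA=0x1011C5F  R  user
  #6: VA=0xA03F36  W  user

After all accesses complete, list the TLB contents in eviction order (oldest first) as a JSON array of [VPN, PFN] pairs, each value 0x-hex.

Trace:
#0 VA=0x2E04DA0 (r,kernel):
  L0: frame=0x2A idx=23 entry=0x2E007 [P=1 RW=1 US=1 PS=0]
  L1: frame=0x2E idx=4 entry=0x31007 [P=1 RW=1 US=1 PS=0]
  ⇒ phys 0x31DA0  [2 reads]
#1 VA=0x3A077D1 (r,user):
  L0: frame=0x2A idx=29 entry=0x35007 [P=1 RW=1 US=1 PS=0]
  L1: frame=0x35 idx=7 entry=0x38007 [P=1 RW=1 US=1 PS=0]
  ⇒ phys 0x387D1  [2 reads]
#2 VA=0xE00E10 (r,user):
  L0: frame=0x2A idx=7 entry=0x19004 [P=0 RW=0 US=1 PS=0]
  ✗ PAGE_NOT_PRESENT  [1 reads]
#3 VA=0x21D9F5 (r,user):
  L0: frame=0x2A idx=1 entry=0x3B007 [P=1 RW=1 US=1 PS=0]
  L1: frame=0x3B idx=29 entry=0x3C003 [P=1 RW=1 US=0 PS=0]
  ✗ PROTECTION_VIOLATION  [2 reads]
#4 VA=0x3011391 (w,kernel):
  L0: frame=0x2A idx=24 entry=0x40007 [P=1 RW=1 US=1 PS=0]
  L1: frame=0x40 idx=17 entry=0x41007 [P=1 RW=1 US=1 PS=0]
  ⇒ phys 0x41391  [2 reads]
#5 VA=0x1011C5F (r,user):
  L0: frame=0x2A idx=8 entry=0x45007 [P=1 RW=1 US=1 PS=0]
  L1: frame=0x45 idx=17 entry=0x13006 [P=0 RW=1 US=1 PS=0]
  ✗ PAGE_NOT_PRESENT  [2 reads]
#6 VA=0xA03F36 (w,user):
  L0: frame=0x2A idx=5 entry=0x49007 [P=1 RW=1 US=1 PS=0]
  L1: frame=0x49 idx=3 entry=0x4A003 [P=1 RW=1 US=0 PS=0]
  ✗ PROTECTION_VIOLATION  [2 reads]

TLB: [["0x2E04", "0x31"], ["0x3A07", "0x38"], ["0x3011", "0x41"]]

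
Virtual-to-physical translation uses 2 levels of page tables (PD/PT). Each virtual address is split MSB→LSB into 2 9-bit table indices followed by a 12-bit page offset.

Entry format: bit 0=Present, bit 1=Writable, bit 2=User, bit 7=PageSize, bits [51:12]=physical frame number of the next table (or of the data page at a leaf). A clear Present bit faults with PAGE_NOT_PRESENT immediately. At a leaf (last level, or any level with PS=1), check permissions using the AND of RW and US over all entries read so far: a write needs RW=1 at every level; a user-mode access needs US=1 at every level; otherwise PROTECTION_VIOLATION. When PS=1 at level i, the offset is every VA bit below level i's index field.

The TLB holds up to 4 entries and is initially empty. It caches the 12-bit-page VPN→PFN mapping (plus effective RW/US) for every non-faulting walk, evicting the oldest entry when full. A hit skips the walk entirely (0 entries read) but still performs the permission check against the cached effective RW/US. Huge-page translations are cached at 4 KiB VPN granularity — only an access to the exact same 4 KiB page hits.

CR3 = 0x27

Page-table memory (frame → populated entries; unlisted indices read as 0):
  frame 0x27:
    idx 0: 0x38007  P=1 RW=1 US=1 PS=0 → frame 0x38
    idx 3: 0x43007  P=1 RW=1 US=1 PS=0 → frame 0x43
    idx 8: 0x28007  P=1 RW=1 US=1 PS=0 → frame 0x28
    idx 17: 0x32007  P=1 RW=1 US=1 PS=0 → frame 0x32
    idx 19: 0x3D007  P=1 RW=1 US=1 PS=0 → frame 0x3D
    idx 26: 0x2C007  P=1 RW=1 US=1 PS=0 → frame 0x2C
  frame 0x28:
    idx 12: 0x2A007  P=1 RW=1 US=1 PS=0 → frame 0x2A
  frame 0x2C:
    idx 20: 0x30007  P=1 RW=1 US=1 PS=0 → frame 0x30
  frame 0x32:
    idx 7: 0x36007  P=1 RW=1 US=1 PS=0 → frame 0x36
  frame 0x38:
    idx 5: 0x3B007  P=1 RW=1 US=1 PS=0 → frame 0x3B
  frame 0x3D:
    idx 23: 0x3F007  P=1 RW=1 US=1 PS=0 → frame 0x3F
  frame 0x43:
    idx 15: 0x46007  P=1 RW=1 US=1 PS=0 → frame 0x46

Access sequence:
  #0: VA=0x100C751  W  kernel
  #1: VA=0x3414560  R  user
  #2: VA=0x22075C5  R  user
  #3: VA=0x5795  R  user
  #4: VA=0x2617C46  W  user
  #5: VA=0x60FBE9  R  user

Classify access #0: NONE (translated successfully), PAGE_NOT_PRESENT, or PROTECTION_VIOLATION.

Per-access translation:
#0 VA=0x100C751 (w,kernel):
  lvl0: tbl 0x27, slot 8 ⇒ 0x28007 (P1/RW1/US1/PS0)
  lvl1: tbl 0x28, slot 12 ⇒ 0x2A007 (P1/RW1/US1/PS0)
  ✓ 0x2A751  — 2 lookups
#1 VA=0x3414560 (r,user):
  lvl0: tbl 0x27, slot 26 ⇒ 0x2C007 (P1/RW1/US1/PS0)
  lvl1: tbl 0x2C, slot 20 ⇒ 0x30007 (P1/RW1/US1/PS0)
  ✓ 0x30560  — 2 lookups
#2 VA=0x22075C5 (r,user):
  lvl0: tbl 0x27, slot 17 ⇒ 0x32007 (P1/RW1/US1/PS0)
  lvl1: tbl 0x32, slot 7 ⇒ 0x36007 (P1/RW1/US1/PS0)
  ✓ 0x365C5  — 2 lookups
#3 VA=0x5795 (r,user):
  lvl0: tbl 0x27, slot 0 ⇒ 0x38007 (P1/RW1/US1/PS0)
  lvl1: tbl 0x38, slot 5 ⇒ 0x3B007 (P1/RW1/US1/PS0)
  ✓ 0x3B795  — 2 lookups
#4 VA=0x2617C46 (w,user):
  lvl0: tbl 0x27, slot 19 ⇒ 0x3D007 (P1/RW1/US1/PS0)
  lvl1: tbl 0x3D, slot 23 ⇒ 0x3F007 (P1/RW1/US1/PS0)
  ✓ 0x3FC46  — 2 lookups
#5 VA=0x60FBE9 (r,user):
  lvl0: tbl 0x27, slot 3 ⇒ 0x43007 (P1/RW1/US1/PS0)
  lvl1: tbl 0x43, slot 15 ⇒ 0x46007 (P1/RW1/US1/PS0)
  ✓ 0x46BE9  — 2 lookups

Access #0 fault: NONE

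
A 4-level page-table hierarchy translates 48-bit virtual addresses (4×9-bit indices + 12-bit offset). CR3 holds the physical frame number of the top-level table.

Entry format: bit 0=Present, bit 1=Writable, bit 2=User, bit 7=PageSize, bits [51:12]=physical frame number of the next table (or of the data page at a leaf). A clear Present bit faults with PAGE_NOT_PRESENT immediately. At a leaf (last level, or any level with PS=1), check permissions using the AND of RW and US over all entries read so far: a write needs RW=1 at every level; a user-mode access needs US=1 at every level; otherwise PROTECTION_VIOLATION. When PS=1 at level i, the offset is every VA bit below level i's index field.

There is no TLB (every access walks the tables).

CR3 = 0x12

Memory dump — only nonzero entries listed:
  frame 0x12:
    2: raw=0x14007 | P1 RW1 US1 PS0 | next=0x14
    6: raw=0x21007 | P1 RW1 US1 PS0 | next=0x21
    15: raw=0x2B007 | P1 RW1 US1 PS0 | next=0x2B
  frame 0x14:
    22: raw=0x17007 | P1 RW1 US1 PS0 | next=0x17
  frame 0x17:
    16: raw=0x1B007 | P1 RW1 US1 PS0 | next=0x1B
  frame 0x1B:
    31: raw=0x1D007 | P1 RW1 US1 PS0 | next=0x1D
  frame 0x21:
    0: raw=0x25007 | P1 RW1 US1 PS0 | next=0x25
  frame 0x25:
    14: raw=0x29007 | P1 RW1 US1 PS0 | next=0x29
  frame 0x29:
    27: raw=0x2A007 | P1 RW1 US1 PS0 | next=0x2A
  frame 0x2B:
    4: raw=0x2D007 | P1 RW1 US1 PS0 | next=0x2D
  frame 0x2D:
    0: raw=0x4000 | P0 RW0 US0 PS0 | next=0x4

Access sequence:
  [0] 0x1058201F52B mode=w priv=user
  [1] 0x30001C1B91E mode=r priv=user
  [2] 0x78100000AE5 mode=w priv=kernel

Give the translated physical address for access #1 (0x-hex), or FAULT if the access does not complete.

Trace:
#0 VA=0x1058201F52B (w,user):
  L0: frame=0x12 idx=2 entry=0x14007 [P=1 RW=1 US=1 PS=0]
  L1: frame=0x14 idx=22 entry=0x17007 [P=1 RW=1 US=1 PS=0]
  L2: frame=0x17 idx=16 entry=0x1B007 [P=1 RW=1 US=1 PS=0]
  L3: frame=0x1B idx=31 entry=0x1D007 [P=1 RW=1 US=1 PS=0]
  ⇒ phys 0x1D52B  [4 reads]
#1 VA=0x30001C1B91E (r,user):
  L0: frame=0x12 idx=6 entry=0x21007 [P=1 RW=1 US=1 PS=0]
  L1: frame=0x21 idx=0 entry=0x25007 [P=1 RW=1 US=1 PS=0]
  L2: frame=0x25 idx=14 entry=0x29007 [P=1 RW=1 US=1 PS=0]
  L3: frame=0x29 idx=27 entry=0x2A007 [P=1 RW=1 US=1 PS=0]
  ⇒ phys 0x2A91E  [4 reads]
#2 VA=0x78100000AE5 (w,kernel):
  L0: frame=0x12 idx=15 entry=0x2B007 [P=1 RW=1 US=1 PS=0]
  L1: frame=0x2B idx=4 entry=0x2D007 [P=1 RW=1 US=1 PS=0]
  L2: frame=0x2D idx=0 entry=0x4000 [P=0 RW=0 US=0 PS=0]
  ✗ PAGE_NOT_PRESENT  [3 reads]

Access #1 PA: 0x2A91E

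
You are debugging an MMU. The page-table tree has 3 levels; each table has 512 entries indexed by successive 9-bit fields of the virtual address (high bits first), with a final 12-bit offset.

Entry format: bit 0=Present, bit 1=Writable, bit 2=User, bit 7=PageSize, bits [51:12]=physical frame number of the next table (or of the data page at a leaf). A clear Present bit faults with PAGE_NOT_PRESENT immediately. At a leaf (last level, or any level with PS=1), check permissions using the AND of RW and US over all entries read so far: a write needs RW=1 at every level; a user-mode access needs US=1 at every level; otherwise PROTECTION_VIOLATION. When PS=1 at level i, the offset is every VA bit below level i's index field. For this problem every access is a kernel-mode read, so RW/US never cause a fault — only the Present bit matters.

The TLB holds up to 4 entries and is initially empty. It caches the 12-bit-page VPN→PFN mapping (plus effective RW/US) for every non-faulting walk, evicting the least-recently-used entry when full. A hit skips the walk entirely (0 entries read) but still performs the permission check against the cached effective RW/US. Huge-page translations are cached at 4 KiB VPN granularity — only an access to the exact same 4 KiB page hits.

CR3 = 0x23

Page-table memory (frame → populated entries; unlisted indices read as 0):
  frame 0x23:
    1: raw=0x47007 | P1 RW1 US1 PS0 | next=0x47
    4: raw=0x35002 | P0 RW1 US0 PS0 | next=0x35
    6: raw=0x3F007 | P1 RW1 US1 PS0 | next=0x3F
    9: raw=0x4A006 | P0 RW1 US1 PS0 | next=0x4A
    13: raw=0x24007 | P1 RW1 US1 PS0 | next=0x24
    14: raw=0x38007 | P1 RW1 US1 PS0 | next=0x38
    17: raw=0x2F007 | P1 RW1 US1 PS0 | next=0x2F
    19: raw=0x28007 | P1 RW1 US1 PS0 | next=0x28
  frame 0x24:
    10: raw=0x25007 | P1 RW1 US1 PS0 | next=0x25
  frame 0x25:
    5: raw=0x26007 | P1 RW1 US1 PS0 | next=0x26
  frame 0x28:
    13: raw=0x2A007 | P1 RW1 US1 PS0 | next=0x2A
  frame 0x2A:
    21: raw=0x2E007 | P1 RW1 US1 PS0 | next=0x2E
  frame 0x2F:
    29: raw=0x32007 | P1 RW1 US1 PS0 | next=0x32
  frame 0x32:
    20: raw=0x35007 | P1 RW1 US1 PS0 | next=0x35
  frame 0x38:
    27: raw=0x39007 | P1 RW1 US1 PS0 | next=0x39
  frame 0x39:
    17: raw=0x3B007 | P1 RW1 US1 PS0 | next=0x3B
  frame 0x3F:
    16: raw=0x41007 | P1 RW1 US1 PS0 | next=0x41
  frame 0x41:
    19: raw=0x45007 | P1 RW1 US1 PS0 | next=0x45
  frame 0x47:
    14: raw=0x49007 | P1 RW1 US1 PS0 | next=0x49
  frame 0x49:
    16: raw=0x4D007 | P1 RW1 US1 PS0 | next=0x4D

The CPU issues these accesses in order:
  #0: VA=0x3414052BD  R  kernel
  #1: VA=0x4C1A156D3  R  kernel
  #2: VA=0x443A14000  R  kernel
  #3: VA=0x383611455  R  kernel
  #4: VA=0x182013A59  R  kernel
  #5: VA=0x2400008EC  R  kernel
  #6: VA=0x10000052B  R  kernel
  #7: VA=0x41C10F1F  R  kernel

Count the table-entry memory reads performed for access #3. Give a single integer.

Trace:
#0 VA=0x3414052BD (r,kernel):
  lvl0: tbl 0x23, slot 13 ⇒ 0x24007 (P1/RW1/US1/PS0)
  lvl1: tbl 0x24, slot 10 ⇒ 0x25007 (P1/RW1/US1/PS0)
  lvl2: tbl 0x25, slot 5 ⇒ 0x26007 (P1/RW1/US1/PS0)
  → PA=0x262BD  (3 entries read)
#1 VA=0x4C1A156D3 (r,kernel):
  lvl0: tbl 0x23, slot 19 ⇒ 0x28007 (P1/RW1/US1/PS0)
  lvl1: tbl 0x28, slot 13 ⇒ 0x2A007 (P1/RW1/US1/PS0)
  lvl2: tbl 0x2A, slot 21 ⇒ 0x2E007 (P1/RW1/US1/PS0)
  → PA=0x2E6D3  (3 entries read)
#2 VA=0x443A14000 (r,kernel):
  lvl0: tbl 0x23, slot 17 ⇒ 0x2F007 (P1/RW1/US1/PS0)
  lvl1: tbl 0x2F, slot 29 ⇒ 0x32007 (P1/RW1/US1/PS0)
  lvl2: tbl 0x32, slot 20 ⇒ 0x35007 (P1/RW1/US1/PS0)
  → PA=0x35000  (3 entries read)
#3 VA=0x383611455 (r,kernel):
  lvl0: tbl 0x23, slot 14 ⇒ 0x38007 (P1/RW1/US1/PS0)
  lvl1: tbl 0x38, slot 27 ⇒ 0x39007 (P1/RW1/US1/PS0)
  lvl2: tbl 0x39, slot 17 ⇒ 0x3B007 (P1/RW1/US1/PS0)
  → PA=0x3B455  (3 entries read)
#4 VA=0x182013A59 (r,kernel):
  lvl0: tbl 0x23, slot 6 ⇒ 0x3F007 (P1/RW1/US1/PS0)
  lvl1: tbl 0x3F, slot 16 ⇒ 0x41007 (P1/RW1/US1/PS0)
  lvl2: tbl 0x41, slot 19 ⇒ 0x45007 (P1/RW1/US1/PS0)
  → PA=0x45A59  (3 entries read)
#5 VA=0x2400008EC (r,kernel):
  lvl0: tbl 0x23, slot 9 ⇒ 0x4A006 (P0/RW1/US1/PS0)
  ⇒ fault: PAGE_NOT_PRESENT  — 1 lookups
#6 VA=0x10000052B (r,kernel):
  lvl0: tbl 0x23, slot 4 ⇒ 0x35002 (P0/RW1/US0/PS0)
  ⇒ fault: PAGE_NOT_PRESENT  — 1 lookups
#7 VA=0x41C10F1F (r,kernel):
  lvl0: tbl 0x23, slot 1 ⇒ 0x47007 (P1/RW1/US1/PS0)
  lvl1: tbl 0x47, slot 14 ⇒ 0x49007 (P1/RW1/US1/PS0)
  lvl2: tbl 0x49, slot 16 ⇒ 0x4D007 (P1/RW1/US1/PS0)
  → PA=0x4DF1F  (3 entries read)

Entries read for #3: 3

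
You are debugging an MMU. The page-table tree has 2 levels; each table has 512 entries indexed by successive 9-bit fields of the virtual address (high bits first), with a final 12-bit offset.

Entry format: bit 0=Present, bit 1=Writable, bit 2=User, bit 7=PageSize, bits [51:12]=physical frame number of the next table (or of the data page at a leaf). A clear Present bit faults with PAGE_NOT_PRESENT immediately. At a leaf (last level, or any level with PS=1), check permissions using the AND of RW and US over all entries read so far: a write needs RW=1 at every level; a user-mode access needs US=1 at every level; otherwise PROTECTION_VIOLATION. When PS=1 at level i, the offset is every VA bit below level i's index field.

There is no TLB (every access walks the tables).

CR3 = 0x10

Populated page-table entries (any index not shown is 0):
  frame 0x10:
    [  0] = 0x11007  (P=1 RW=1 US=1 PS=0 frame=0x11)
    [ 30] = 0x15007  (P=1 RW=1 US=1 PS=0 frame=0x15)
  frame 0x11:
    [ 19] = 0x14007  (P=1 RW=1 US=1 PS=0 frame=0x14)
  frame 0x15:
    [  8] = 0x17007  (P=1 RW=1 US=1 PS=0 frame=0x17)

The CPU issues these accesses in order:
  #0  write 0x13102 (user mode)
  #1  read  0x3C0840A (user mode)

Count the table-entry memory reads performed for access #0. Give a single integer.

Walk each access:
#0 VA=0x13102 (w,user):
  lvl0: tbl 0x10, slot 0 ⇒ 0x11007 (P1/RW1/US1/PS0)
  lvl1: tbl 0x11, slot 19 ⇒ 0x14007 (P1/RW1/US1/PS0)
  ⇒ phys 0x14102  [2 reads]
#1 VA=0x3C0840A (r,user):
  lvl0: tbl 0x10, slot 30 ⇒ 0x15007 (P1/RW1/US1/PS0)
  lvl1: tbl 0x15, slot 8 ⇒ 0x17007 (P1/RW1/US1/PS0)
  ⇒ phys 0x1740A  [2 reads]

Entries read for #0: 2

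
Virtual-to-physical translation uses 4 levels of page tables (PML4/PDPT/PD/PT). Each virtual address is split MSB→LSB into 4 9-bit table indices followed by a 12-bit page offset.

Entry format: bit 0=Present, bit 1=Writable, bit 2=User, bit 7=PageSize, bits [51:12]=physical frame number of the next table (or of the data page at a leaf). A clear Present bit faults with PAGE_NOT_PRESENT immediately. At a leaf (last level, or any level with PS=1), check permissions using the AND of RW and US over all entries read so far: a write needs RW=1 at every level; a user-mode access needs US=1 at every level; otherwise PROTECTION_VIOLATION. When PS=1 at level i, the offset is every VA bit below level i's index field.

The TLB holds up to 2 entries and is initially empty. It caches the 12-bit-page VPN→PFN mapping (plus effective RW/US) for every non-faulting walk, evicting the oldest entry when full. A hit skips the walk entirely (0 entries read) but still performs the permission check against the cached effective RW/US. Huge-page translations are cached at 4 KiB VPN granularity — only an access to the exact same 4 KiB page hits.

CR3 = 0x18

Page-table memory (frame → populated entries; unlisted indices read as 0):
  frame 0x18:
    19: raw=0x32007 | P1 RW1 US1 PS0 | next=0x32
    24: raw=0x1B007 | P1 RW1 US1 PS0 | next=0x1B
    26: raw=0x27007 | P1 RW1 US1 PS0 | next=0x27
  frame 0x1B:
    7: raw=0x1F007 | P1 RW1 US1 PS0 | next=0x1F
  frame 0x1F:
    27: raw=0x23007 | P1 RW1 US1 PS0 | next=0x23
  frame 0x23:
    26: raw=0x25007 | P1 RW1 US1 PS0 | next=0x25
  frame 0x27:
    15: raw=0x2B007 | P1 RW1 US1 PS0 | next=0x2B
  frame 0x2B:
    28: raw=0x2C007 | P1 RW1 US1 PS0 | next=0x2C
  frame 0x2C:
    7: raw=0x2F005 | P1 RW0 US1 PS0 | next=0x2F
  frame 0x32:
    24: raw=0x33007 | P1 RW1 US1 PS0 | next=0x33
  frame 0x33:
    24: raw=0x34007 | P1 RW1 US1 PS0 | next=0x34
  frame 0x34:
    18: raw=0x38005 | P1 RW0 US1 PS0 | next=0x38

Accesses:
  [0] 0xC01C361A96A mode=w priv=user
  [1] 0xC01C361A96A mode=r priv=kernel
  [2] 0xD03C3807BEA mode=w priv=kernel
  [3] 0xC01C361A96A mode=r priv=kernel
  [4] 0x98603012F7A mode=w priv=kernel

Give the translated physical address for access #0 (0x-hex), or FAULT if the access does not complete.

Per-access translation:
#0 VA=0xC01C361A96A (w,user):
  lvl0: tbl 0x18, slot 24 ⇒ 0x1B007 (P1/RW1/US1/PS0)
  lvl1: tbl 0x1B, slot 7 ⇒ 0x1F007 (P1/RW1/US1/PS0)
  lvl2: tbl 0x1F, slot 27 ⇒ 0x23007 (P1/RW1/US1/PS0)
  lvl3: tbl 0x23, slot 26 ⇒ 0x25007 (P1/RW1/US1/PS0)
  → PA=0x2596A  (4 entries read)
#1 VA=0xC01C361A96A (r,kernel):
  TLB hit vpn=0xC01C361A → PA=0x2596A
#2 VA=0xD03C3807BEA (w,kernel):
  lvl0: tbl 0x18, slot 26 ⇒ 0x27007 (P1/RW1/US1/PS0)
  lvl1: tbl 0x27, slot 15 ⇒ 0x2B007 (P1/RW1/US1/PS0)
  lvl2: tbl 0x2B, slot 28 ⇒ 0x2C007 (P1/RW1/US1/PS0)
  lvl3: tbl 0x2C, slot 7 ⇒ 0x2F005 (P1/RW0/US1/PS0)
  ✗ PROTECTION_VIOLATION  [4 reads]
#3 VA=0xC01C361A96A (r,kernel):
  TLB hit vpn=0xC01C361A → PA=0x2596A
#4 VA=0x98603012F7A (w,kernel):
  lvl0: tbl 0x18, slot 19 ⇒ 0x32007 (P1/RW1/US1/PS0)
  lvl1: tbl 0x32, slot 24 ⇒ 0x33007 (P1/RW1/US1/PS0)
  lvl2: tbl 0x33, slot 24 ⇒ 0x34007 (P1/RW1/US1/PS0)
  lvl3: tbl 0x34, slot 18 ⇒ 0x38005 (P1/RW0/US1/PS0)
  ✗ PROTECTION_VIOLATION  [4 reads]

Access #0 PA: 0x2596A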